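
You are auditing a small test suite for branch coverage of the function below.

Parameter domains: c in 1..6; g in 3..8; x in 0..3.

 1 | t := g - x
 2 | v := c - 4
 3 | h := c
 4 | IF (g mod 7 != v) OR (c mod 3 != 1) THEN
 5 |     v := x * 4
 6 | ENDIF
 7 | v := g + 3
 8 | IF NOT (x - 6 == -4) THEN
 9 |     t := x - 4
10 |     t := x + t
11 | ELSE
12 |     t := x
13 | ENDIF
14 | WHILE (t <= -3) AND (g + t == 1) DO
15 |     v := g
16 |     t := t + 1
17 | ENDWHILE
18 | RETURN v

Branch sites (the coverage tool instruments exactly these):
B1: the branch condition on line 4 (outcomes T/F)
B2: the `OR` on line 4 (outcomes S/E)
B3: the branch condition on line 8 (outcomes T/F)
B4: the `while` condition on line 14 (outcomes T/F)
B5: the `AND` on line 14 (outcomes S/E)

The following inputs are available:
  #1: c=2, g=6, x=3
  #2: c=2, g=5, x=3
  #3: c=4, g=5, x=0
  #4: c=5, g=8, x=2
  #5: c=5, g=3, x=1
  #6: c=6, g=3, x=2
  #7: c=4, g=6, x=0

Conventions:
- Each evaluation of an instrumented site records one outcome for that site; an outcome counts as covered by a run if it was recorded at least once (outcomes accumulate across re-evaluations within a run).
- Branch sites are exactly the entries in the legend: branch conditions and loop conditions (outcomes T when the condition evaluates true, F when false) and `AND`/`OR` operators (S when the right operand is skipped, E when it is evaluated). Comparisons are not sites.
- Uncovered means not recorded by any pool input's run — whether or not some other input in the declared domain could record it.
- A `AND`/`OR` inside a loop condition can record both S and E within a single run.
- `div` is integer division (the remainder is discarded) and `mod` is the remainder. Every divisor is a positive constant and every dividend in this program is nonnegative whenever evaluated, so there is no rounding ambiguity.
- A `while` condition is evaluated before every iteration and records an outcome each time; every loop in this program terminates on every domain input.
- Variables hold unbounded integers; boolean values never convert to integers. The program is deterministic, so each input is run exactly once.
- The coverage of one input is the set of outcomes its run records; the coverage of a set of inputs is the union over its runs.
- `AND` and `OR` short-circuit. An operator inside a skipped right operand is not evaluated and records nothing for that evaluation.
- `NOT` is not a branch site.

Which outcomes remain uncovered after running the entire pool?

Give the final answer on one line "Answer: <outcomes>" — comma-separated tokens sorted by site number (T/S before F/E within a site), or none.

input #1 (c=2, g=6, x=3): events B2->S, B1->T, B3->T, B5->S, B4->F; covers B1=T, B2=S, B3=T, B4=F, B5=S
input #2 (c=2, g=5, x=3): events B2->S, B1->T, B3->T, B5->S, B4->F; covers B1=T, B2=S, B3=T, B4=F, B5=S
input #3 (c=4, g=5, x=0): events B2->S, B1->T, B3->T, B5->E, B4->T, B5->E, B4->F; covers B1=T, B2=S, B3=T, B4=T, B4=F, B5=E
input #4 (c=5, g=8, x=2): events B2->E, B1->T, B3->F, B5->S, B4->F; covers B1=T, B2=E, B3=F, B4=F, B5=S
input #5 (c=5, g=3, x=1): events B2->S, B1->T, B3->T, B5->S, B4->F; covers B1=T, B2=S, B3=T, B4=F, B5=S
input #6 (c=6, g=3, x=2): events B2->S, B1->T, B3->F, B5->S, B4->F; covers B1=T, B2=S, B3=F, B4=F, B5=S
input #7 (c=4, g=6, x=0): events B2->S, B1->T, B3->T, B5->E, B4->F; covers B1=T, B2=S, B3=T, B4=F, B5=E
union over the pool: B1=T, B2=S, B2=E, B3=T, B3=F, B4=T, B4=F, B5=S, B5=E
uncovered (1 of 10): B1=F

Answer: B1=F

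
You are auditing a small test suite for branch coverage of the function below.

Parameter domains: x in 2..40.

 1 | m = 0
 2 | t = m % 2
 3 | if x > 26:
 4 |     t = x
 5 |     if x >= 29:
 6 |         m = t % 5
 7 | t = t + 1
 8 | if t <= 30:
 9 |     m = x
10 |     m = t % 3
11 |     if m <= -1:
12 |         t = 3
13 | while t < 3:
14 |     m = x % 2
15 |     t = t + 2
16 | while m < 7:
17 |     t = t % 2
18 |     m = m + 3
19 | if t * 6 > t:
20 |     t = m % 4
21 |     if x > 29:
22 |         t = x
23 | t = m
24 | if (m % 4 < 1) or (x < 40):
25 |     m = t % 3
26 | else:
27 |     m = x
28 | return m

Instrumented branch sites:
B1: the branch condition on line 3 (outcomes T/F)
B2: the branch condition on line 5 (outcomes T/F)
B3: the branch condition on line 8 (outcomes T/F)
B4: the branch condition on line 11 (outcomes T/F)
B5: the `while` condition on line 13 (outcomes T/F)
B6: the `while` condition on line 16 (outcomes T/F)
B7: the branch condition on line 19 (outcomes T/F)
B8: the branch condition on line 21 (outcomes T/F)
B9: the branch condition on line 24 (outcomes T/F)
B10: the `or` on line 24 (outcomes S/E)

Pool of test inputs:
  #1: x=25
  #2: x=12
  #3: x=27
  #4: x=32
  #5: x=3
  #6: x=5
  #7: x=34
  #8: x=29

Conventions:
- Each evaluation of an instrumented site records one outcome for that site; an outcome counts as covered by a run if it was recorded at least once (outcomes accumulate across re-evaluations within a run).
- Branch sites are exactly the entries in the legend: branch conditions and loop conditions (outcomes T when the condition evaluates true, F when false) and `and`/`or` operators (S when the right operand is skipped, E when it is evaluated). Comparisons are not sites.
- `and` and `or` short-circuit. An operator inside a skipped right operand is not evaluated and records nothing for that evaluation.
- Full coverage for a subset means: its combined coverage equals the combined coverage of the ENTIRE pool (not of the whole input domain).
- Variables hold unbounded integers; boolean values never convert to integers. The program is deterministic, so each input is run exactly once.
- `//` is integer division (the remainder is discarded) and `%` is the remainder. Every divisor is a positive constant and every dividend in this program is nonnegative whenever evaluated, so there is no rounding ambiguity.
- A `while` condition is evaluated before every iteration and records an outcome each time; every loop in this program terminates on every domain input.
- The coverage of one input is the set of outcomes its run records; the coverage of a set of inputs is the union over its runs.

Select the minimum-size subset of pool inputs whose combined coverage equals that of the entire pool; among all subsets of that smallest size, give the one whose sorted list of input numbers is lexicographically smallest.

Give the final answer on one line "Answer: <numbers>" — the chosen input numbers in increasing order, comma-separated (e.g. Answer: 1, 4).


#1 (x=25) -> B1->F, B3->T, B4->F, B5->T, B5->F, B6->T, B6->T, B6->F, B7->T, B8->F, B10->E, B9->T; covered: B1=F, B3=T, B4=F, B5=T, B5=F, B6=T, B6=F, B7=T, B8=F, B9=T, B10=E
#2 (x=12) -> B1->F, B3->T, B4->F, B5->T, B5->F, B6->T, B6->T, B6->T, B6->F, B7->T, B8->F, B10->E, B9->T; covered: B1=F, B3=T, B4=F, B5=T, B5=F, B6=T, B6=F, B7=T, B8=F, B9=T, B10=E
#3 (x=27) -> B1->T, B2->F, B3->T, B4->F, B5->F, B6->T, B6->T, B6->F, B7->F, B10->E, B9->T; covered: B1=T, B2=F, B3=T, B4=F, B5=F, B6=T, B6=F, B7=F, B9=T, B10=E
#4 (x=32) -> B1->T, B2->T, B3->F, B5->F, B6->T, B6->T, B6->F, B7->T, B8->T, B10->S, B9->T; covered: B1=T, B2=T, B3=F, B5=F, B6=T, B6=F, B7=T, B8=T, B9=T, B10=S
#5 (x=3) -> B1->F, B3->T, B4->F, B5->T, B5->F, B6->T, B6->T, B6->F, B7->T, B8->F, B10->E, B9->T; covered: B1=F, B3=T, B4=F, B5=T, B5=F, B6=T, B6=F, B7=T, B8=F, B9=T, B10=E
#6 (x=5) -> B1->F, B3->T, B4->F, B5->T, B5->F, B6->T, B6->T, B6->F, B7->T, B8->F, B10->E, B9->T; covered: B1=F, B3=T, B4=F, B5=T, B5=F, B6=T, B6=F, B7=T, B8=F, B9=T, B10=E
#7 (x=34) -> B1->T, B2->T, B3->F, B5->F, B6->T, B6->F, B7->T, B8->T, B10->E, B9->T; covered: B1=T, B2=T, B3=F, B5=F, B6=T, B6=F, B7=T, B8=T, B9=T, B10=E
#8 (x=29) -> B1->T, B2->T, B3->T, B4->F, B5->F, B6->T, B6->T, B6->T, B6->F, B7->F, B10->E, B9->T; covered: B1=T, B2=T, B3=T, B4=F, B5=F, B6=T, B6=F, B7=F, B9=T, B10=E
pool-wide coverage (18 outcomes): B1=T, B1=F, B2=T, B2=F, B3=T, B3=F, B4=F, B5=T, B5=F, B6=T, B6=F, B7=T, B7=F, B8=T, B8=F, B9=T, B10=S, B10=E
every size-1 subset falls short of the 18 outcomes (best: 11/18)
every size-2 subset falls short of the 18 outcomes (best: 16/18)
size 3: inputs {1, 3, 4} cover all 18 outcomes, and no lexicographically smaller subset of this size does
Answer: 1, 3, 4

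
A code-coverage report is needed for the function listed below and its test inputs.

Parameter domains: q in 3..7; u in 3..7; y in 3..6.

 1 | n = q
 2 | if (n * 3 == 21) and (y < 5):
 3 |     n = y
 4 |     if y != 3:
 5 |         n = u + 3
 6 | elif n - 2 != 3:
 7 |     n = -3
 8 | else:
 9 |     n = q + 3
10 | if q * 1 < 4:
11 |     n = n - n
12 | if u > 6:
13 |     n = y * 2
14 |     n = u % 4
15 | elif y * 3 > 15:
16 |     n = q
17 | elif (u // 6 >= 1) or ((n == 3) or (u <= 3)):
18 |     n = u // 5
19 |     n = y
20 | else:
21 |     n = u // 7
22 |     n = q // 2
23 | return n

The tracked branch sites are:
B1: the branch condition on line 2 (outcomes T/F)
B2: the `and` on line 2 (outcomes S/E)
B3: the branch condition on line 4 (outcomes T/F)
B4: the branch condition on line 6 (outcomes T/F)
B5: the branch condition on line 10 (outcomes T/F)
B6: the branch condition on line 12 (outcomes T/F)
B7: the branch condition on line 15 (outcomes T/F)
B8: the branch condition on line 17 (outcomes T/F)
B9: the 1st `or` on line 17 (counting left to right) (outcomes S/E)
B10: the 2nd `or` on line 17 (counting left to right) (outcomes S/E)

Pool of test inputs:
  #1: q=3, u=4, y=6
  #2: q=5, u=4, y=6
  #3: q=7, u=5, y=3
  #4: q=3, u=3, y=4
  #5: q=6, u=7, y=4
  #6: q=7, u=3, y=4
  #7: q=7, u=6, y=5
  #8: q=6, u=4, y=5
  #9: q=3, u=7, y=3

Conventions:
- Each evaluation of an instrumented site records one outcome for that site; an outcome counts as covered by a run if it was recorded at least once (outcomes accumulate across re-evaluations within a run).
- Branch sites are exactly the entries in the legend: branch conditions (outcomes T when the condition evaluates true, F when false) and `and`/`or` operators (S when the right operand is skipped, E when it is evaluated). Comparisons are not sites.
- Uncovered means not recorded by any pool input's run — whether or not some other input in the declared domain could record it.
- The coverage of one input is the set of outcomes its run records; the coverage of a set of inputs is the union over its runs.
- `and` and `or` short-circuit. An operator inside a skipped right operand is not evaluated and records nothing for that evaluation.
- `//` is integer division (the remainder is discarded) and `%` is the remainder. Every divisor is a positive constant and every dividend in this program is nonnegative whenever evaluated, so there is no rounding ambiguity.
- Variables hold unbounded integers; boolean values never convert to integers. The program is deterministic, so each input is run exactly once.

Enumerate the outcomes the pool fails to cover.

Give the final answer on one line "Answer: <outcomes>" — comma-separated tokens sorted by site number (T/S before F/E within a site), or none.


test 1 (q=3, u=4, y=6) fires B2->S, B1->F, B4->T, B5->T, B6->F, B7->T; hits B1=F, B2=S, B4=T, B5=T, B6=F, B7=T
test 2 (q=5, u=4, y=6) fires B2->S, B1->F, B4->F, B5->F, B6->F, B7->T; hits B1=F, B2=S, B4=F, B5=F, B6=F, B7=T
test 3 (q=7, u=5, y=3) fires B2->E, B1->T, B3->F, B5->F, B6->F, B7->F, B9->E, B10->S, B8->T; hits B1=T, B2=E, B3=F, B5=F, B6=F, B7=F, B8=T, B9=E, B10=S
test 4 (q=3, u=3, y=4) fires B2->S, B1->F, B4->T, B5->T, B6->F, B7->F, B9->E, B10->E, B8->T; hits B1=F, B2=S, B4=T, B5=T, B6=F, B7=F, B8=T, B9=E, B10=E
test 5 (q=6, u=7, y=4) fires B2->S, B1->F, B4->T, B5->F, B6->T; hits B1=F, B2=S, B4=T, B5=F, B6=T
test 6 (q=7, u=3, y=4) fires B2->E, B1->T, B3->T, B5->F, B6->F, B7->F, B9->E, B10->E, B8->T; hits B1=T, B2=E, B3=T, B5=F, B6=F, B7=F, B8=T, B9=E, B10=E
test 7 (q=7, u=6, y=5) fires B2->E, B1->F, B4->T, B5->F, B6->F, B7->F, B9->S, B8->T; hits B1=F, B2=E, B4=T, B5=F, B6=F, B7=F, B8=T, B9=S
test 8 (q=6, u=4, y=5) fires B2->S, B1->F, B4->T, B5->F, B6->F, B7->F, B9->E, B10->E, B8->F; hits B1=F, B2=S, B4=T, B5=F, B6=F, B7=F, B8=F, B9=E, B10=E
test 9 (q=3, u=7, y=3) fires B2->S, B1->F, B4->T, B5->T, B6->T; hits B1=F, B2=S, B4=T, B5=T, B6=T
union over the pool: B1=T, B1=F, B2=S, B2=E, B3=T, B3=F, B4=T, B4=F, B5=T, B5=F, B6=T, B6=F, B7=T, B7=F, B8=T, B8=F, B9=S, B9=E, B10=S, B10=E
uncovered (0 of 20): none
Answer: none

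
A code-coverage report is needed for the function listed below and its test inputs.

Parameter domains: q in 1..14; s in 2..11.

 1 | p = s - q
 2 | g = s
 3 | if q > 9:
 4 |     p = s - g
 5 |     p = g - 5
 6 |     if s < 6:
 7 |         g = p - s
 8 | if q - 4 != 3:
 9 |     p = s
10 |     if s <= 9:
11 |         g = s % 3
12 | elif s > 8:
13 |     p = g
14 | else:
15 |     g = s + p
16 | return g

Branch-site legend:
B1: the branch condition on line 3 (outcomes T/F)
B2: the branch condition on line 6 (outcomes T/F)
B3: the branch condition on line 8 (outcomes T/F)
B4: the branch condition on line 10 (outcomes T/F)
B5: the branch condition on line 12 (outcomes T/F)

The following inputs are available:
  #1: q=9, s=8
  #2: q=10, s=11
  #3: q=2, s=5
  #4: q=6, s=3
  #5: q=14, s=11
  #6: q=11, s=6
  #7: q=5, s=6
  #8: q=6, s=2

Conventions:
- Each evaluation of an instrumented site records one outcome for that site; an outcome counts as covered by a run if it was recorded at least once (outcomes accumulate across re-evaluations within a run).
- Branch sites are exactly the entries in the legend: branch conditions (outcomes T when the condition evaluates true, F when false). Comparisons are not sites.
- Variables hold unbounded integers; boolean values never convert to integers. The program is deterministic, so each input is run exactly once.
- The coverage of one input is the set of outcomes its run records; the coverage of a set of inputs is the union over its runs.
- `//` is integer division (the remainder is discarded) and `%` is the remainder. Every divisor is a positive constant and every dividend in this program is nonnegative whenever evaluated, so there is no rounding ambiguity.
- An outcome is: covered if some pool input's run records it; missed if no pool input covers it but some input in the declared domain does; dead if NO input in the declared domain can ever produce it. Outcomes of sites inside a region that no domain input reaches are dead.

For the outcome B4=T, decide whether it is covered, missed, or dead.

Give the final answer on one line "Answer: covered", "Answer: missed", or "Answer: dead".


B4=T is recorded by pool input(s) 1, 3, 4, 6, 7, 8 -> covered
Answer: covered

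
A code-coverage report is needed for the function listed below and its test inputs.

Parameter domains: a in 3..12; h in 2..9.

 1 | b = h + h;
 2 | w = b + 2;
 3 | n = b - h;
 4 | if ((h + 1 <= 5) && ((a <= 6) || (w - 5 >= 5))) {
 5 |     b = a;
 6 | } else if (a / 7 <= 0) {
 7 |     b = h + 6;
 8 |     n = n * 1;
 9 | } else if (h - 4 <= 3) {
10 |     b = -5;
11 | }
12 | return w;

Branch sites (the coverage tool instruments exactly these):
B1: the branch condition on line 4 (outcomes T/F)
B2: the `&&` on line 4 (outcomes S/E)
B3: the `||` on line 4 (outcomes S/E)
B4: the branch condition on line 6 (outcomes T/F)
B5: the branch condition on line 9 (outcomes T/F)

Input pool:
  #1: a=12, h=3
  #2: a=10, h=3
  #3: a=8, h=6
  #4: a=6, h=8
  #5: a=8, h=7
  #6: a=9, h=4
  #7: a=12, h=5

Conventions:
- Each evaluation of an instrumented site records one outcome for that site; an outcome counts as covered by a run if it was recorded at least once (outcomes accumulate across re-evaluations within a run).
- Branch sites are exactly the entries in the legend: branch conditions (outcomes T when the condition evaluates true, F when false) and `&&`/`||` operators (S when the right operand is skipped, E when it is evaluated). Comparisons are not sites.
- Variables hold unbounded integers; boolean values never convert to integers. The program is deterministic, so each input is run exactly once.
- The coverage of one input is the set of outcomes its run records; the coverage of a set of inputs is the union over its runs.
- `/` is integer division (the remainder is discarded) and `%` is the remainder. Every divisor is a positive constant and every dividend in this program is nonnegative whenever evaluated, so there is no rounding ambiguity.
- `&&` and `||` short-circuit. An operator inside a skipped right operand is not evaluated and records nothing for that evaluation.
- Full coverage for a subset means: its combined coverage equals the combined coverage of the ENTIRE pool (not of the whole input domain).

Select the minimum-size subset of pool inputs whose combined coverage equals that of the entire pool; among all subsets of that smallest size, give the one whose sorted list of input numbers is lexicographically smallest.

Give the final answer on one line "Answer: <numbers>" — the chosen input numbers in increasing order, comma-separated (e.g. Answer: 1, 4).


test 1 (a=12, h=3) fires B2->E, B3->E, B1->F, B4->F, B5->T; hits B1=F, B2=E, B3=E, B4=F, B5=T
test 2 (a=10, h=3) fires B2->E, B3->E, B1->F, B4->F, B5->T; hits B1=F, B2=E, B3=E, B4=F, B5=T
test 3 (a=8, h=6) fires B2->S, B1->F, B4->F, B5->T; hits B1=F, B2=S, B4=F, B5=T
test 4 (a=6, h=8) fires B2->S, B1->F, B4->T; hits B1=F, B2=S, B4=T
test 5 (a=8, h=7) fires B2->S, B1->F, B4->F, B5->T; hits B1=F, B2=S, B4=F, B5=T
test 6 (a=9, h=4) fires B2->E, B3->E, B1->T; hits B1=T, B2=E, B3=E
test 7 (a=12, h=5) fires B2->S, B1->F, B4->F, B5->T; hits B1=F, B2=S, B4=F, B5=T
union over all inputs: B1=T, B1=F, B2=S, B2=E, B3=E, B4=T, B4=F, B5=T (8 outcomes)
checked all size-1 subsets: none covers 8 outcomes (max 5/8)
checked all size-2 subsets: none covers 8 outcomes (max 7/8)
the canonical winner is {1, 4, 6}: size 3, full 8-outcome coverage, earliest index list among size-3 covers
Answer: 1, 4, 6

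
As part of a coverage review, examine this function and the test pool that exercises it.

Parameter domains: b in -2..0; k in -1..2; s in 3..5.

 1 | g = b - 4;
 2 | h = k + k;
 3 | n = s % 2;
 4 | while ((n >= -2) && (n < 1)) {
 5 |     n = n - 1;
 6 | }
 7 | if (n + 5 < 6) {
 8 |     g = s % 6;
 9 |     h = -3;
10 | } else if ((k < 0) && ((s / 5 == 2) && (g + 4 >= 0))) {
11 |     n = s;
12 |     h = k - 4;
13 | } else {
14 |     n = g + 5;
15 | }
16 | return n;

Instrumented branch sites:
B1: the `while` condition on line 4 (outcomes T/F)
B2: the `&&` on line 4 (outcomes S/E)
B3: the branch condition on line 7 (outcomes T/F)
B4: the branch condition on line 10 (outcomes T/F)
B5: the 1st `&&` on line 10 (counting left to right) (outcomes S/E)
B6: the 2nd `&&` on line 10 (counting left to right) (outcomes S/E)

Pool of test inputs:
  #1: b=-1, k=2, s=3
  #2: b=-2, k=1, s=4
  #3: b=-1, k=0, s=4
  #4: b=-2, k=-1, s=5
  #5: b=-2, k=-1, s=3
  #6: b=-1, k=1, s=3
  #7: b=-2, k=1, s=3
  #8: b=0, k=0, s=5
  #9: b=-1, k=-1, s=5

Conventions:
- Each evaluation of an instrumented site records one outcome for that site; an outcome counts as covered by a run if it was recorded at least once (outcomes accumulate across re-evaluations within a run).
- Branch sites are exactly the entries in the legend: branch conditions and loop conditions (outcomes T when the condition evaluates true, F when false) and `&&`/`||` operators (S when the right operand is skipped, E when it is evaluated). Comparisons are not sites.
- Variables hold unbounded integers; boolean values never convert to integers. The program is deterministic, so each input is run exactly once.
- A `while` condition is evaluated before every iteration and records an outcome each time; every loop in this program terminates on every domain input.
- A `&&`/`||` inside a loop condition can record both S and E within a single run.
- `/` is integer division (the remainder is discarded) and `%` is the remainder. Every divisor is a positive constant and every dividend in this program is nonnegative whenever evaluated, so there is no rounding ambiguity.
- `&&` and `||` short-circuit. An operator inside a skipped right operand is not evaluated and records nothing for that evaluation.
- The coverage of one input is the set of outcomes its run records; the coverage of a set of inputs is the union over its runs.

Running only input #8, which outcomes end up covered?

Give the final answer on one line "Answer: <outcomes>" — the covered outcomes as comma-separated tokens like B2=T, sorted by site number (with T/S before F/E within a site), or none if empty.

Simulating input #8 (b=0, k=0, s=5) step by step:
  B2->E, B1->F, B3->F, B5->S, B4->F
distinct outcomes covered: B1=F, B2=E, B3=F, B4=F, B5=S

Answer: B1=F, B2=E, B3=F, B4=F, B5=S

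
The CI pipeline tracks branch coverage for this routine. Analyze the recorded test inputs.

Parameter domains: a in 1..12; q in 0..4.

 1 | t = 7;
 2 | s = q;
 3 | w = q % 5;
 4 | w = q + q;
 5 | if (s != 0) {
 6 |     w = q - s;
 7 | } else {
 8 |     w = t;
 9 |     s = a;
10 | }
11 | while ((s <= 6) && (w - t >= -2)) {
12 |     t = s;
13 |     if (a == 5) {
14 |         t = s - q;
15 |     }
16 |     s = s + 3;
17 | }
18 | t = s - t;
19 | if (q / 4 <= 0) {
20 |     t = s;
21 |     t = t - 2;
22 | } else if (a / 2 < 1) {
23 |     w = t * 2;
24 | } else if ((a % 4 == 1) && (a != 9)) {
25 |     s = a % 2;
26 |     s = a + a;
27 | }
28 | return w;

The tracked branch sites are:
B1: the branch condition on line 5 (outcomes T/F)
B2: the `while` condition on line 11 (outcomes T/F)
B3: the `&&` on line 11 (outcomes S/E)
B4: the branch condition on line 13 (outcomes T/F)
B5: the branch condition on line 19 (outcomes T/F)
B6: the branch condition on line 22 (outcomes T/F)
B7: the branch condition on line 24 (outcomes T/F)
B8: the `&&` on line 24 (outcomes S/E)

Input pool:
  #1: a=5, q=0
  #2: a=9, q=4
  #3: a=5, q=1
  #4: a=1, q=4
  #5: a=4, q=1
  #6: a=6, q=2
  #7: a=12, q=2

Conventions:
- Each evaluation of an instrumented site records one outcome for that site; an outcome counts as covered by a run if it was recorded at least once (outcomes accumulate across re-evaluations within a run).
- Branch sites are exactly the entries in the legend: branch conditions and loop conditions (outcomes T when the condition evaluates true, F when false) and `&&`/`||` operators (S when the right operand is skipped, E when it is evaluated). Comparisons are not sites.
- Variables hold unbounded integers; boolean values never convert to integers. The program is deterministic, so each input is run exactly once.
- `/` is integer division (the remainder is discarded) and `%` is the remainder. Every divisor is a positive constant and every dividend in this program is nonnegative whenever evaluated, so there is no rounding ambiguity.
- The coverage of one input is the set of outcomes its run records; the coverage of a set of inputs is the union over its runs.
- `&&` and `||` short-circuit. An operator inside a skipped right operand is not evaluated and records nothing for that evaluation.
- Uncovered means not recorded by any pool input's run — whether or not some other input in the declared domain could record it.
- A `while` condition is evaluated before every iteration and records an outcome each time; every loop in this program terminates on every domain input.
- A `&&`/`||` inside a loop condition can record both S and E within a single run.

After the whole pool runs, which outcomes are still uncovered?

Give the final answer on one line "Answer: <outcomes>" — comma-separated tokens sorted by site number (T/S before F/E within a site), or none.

input #1 (a=5, q=0): events B1->F, B3->E, B2->T, B4->T, B3->S, B2->F, B5->T; covers B1=F, B2=T, B2=F, B3=S, B3=E, B4=T, B5=T
input #2 (a=9, q=4): events B1->T, B3->E, B2->F, B5->F, B6->F, B8->E, B7->F; covers B1=T, B2=F, B3=E, B5=F, B6=F, B7=F, B8=E
input #3 (a=5, q=1): events B1->T, B3->E, B2->F, B5->T; covers B1=T, B2=F, B3=E, B5=T
input #4 (a=1, q=4): events B1->T, B3->E, B2->F, B5->F, B6->T; covers B1=T, B2=F, B3=E, B5=F, B6=T
input #5 (a=4, q=1): events B1->T, B3->E, B2->F, B5->T; covers B1=T, B2=F, B3=E, B5=T
input #6 (a=6, q=2): events B1->T, B3->E, B2->F, B5->T; covers B1=T, B2=F, B3=E, B5=T
input #7 (a=12, q=2): events B1->T, B3->E, B2->F, B5->T; covers B1=T, B2=F, B3=E, B5=T
union over the pool: B1=T, B1=F, B2=T, B2=F, B3=S, B3=E, B4=T, B5=T, B5=F, B6=T, B6=F, B7=F, B8=E
uncovered (3 of 16): B4=F, B7=T, B8=S

Answer: B4=F, B7=T, B8=S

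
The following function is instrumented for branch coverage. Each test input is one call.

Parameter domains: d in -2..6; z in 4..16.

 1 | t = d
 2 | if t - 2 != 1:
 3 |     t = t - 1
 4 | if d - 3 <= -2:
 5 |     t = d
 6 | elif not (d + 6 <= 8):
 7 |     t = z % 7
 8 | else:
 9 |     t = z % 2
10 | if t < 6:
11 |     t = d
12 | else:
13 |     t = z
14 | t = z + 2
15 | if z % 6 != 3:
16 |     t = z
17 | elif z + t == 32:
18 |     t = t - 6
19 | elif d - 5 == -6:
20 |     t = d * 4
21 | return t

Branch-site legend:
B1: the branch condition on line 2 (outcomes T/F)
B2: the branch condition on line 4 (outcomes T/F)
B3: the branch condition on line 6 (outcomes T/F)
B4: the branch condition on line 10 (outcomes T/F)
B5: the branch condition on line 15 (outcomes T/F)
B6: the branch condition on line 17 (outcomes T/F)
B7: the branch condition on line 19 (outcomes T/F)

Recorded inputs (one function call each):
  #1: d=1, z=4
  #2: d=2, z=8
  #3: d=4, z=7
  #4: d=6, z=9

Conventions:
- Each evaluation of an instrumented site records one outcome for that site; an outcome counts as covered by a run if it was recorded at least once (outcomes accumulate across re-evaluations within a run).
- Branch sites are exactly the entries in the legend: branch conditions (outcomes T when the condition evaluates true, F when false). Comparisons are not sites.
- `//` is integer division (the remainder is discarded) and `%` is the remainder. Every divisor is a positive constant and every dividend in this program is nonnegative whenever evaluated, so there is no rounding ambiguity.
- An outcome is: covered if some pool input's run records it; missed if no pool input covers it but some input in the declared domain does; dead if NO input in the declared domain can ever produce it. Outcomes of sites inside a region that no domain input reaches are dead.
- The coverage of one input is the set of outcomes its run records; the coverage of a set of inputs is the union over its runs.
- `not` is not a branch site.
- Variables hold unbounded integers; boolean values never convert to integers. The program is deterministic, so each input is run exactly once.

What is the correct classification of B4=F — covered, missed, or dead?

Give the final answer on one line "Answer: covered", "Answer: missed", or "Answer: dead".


no pool input records B4=F
but domain input (d=3, z=6) does record it -> reachable, so missed
Answer: missed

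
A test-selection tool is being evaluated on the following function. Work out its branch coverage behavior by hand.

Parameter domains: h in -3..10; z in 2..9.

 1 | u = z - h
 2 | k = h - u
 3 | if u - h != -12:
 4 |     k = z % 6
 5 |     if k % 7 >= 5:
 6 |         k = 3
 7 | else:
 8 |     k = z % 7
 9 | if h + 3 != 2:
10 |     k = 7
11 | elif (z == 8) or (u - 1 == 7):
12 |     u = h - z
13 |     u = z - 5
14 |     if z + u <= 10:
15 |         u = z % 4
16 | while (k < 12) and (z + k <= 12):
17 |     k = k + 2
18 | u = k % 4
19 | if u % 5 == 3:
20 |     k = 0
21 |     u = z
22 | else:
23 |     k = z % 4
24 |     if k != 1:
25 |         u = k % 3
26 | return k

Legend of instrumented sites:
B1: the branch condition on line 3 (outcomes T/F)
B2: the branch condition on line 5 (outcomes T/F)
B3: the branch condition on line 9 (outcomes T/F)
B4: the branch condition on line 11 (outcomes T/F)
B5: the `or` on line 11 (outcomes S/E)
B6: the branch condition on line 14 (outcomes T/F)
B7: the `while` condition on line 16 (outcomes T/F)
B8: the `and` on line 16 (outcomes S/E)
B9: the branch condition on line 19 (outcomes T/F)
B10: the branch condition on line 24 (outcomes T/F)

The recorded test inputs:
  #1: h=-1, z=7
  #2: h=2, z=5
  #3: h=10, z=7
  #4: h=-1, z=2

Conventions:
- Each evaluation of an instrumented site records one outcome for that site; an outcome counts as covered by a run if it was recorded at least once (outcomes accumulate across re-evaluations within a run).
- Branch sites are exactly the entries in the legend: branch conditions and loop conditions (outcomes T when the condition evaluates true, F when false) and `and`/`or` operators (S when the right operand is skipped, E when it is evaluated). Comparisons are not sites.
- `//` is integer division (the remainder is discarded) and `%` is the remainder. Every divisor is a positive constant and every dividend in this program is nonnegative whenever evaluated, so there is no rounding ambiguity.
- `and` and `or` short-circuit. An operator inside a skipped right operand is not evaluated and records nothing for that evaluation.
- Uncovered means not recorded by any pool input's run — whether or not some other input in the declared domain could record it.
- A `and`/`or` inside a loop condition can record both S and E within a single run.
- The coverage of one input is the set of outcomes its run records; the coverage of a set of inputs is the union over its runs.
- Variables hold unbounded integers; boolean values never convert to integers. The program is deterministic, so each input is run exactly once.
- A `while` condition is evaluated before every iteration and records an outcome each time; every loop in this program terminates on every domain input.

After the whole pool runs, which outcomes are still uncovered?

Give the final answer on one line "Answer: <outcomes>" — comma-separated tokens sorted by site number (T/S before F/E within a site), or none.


run #1 (h=-1, z=7) runs B1->T, B2->F, B3->F, B5->E, B4->T, B6->T, B8->E, B7->T, B8->E, B7->T, B8->E, B7->T, B8->E, B7->F, ...; records B1=T, B2=F, B3=F, B4=T, B5=E, B6=T, B7=T, B7=F, B8=E, B9=T
run #2 (h=2, z=5) runs B1->T, B2->T, B3->T, B8->E, B7->T, B8->E, B7->F, B9->F, B10->F; records B1=T, B2=T, B3=T, B7=T, B7=F, B8=E, B9=F, B10=F
run #3 (h=10, z=7) runs B1->T, B2->F, B3->T, B8->E, B7->F, B9->T; records B1=T, B2=F, B3=T, B7=F, B8=E, B9=T
run #4 (h=-1, z=2) runs B1->T, B2->F, B3->F, B5->E, B4->F, B8->E, B7->T, B8->E, B7->T, B8->E, B7->T, B8->E, B7->T, B8->E, ...; records B1=T, B2=F, B3=F, B4=F, B5=E, B7=T, B7=F, B8=S, B8=E, B9=F, B10=T
union over the pool: B1=T, B2=T, B2=F, B3=T, B3=F, B4=T, B4=F, B5=E, B6=T, B7=T, B7=F, B8=S, B8=E, B9=T, B9=F, B10=T, B10=F
uncovered (3 of 20): B1=F, B5=S, B6=F
Answer: B1=F, B5=S, B6=F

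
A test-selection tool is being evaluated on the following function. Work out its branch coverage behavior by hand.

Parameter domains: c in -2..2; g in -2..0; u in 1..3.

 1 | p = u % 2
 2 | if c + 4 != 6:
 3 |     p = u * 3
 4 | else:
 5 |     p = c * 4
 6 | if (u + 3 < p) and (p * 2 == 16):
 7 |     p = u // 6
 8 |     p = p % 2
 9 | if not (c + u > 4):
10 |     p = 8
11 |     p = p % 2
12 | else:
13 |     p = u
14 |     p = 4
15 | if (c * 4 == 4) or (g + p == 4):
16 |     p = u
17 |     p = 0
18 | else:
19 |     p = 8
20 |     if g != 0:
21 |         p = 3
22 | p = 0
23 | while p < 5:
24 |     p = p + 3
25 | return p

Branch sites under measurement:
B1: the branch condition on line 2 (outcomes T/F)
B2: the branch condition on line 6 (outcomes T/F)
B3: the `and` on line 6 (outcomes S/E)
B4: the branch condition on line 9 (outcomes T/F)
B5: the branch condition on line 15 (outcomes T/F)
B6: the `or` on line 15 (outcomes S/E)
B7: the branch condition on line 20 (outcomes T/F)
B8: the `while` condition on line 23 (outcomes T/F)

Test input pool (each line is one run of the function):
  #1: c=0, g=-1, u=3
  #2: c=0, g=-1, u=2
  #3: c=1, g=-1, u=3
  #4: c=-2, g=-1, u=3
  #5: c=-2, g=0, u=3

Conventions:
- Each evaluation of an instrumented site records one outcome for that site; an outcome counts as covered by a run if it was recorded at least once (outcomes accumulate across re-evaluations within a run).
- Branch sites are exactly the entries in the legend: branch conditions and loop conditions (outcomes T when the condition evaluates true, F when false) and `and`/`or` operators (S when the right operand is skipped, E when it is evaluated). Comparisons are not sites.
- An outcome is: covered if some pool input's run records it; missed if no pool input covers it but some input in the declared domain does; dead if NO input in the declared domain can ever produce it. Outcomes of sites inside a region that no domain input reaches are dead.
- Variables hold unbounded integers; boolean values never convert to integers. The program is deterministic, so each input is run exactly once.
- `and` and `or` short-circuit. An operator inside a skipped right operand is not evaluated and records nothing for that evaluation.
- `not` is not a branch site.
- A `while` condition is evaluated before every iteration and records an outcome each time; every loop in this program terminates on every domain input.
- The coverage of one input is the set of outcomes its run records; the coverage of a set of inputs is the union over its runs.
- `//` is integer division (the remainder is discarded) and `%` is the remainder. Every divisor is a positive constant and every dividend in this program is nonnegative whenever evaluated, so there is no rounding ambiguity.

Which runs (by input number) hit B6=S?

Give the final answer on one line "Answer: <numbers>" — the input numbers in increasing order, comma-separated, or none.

input #1 (c=0, g=-1, u=3): never hits B6=S
input #2 (c=0, g=-1, u=2): never hits B6=S
input #3 (c=1, g=-1, u=3): hits B6=S
input #4 (c=-2, g=-1, u=3): never hits B6=S
input #5 (c=-2, g=0, u=3): never hits B6=S

Answer: 3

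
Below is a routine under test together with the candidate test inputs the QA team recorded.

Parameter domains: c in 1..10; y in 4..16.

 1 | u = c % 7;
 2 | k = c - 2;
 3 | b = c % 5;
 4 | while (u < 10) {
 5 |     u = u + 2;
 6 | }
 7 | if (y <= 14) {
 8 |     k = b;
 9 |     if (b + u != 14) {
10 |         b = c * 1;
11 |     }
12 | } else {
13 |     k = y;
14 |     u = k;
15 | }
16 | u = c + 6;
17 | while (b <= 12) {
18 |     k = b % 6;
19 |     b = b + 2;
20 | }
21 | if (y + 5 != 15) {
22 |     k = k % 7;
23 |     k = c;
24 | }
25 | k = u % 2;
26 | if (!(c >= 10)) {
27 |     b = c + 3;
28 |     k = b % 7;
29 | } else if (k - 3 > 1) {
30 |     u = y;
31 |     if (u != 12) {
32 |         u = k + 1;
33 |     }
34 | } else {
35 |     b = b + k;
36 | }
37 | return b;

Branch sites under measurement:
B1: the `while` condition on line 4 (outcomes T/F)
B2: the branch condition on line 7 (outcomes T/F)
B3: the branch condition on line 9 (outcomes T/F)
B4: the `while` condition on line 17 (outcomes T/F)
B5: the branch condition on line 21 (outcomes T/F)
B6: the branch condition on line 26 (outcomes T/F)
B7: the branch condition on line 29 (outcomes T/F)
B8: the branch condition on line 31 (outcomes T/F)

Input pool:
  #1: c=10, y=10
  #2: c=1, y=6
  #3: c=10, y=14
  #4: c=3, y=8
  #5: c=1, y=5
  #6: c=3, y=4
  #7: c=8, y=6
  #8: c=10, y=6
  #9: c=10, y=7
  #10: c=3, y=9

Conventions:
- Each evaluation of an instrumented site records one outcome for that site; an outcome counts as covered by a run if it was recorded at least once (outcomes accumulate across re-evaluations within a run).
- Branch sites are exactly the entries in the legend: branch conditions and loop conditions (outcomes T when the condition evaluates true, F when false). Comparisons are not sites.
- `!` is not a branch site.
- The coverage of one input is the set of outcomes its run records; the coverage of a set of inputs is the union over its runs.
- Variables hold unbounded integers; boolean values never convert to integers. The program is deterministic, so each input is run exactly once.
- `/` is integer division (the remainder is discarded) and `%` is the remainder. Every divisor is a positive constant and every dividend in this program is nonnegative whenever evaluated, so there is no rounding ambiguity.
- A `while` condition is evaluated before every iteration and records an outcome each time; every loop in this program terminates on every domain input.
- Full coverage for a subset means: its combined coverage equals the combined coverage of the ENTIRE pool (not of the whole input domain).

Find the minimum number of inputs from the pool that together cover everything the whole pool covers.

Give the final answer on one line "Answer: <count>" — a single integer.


input #1 (c=10, y=10): covers B1=T, B1=F, B2=T, B3=T, B4=T, B4=F, B5=F, B6=F, B7=F
input #2 (c=1, y=6): covers B1=T, B1=F, B2=T, B3=T, B4=T, B4=F, B5=T, B6=T
input #3 (c=10, y=14): covers B1=T, B1=F, B2=T, B3=T, B4=T, B4=F, B5=T, B6=F, B7=F
input #4 (c=3, y=8): covers B1=T, B1=F, B2=T, B3=F, B4=T, B4=F, B5=T, B6=T
input #5 (c=1, y=5): covers B1=T, B1=F, B2=T, B3=T, B4=T, B4=F, B5=T, B6=T
input #6 (c=3, y=4): covers B1=T, B1=F, B2=T, B3=F, B4=T, B4=F, B5=T, B6=T
input #7 (c=8, y=6): covers B1=T, B1=F, B2=T, B3=F, B4=T, B4=F, B5=T, B6=T
input #8 (c=10, y=6): covers B1=T, B1=F, B2=T, B3=T, B4=T, B4=F, B5=T, B6=F, B7=F
input #9 (c=10, y=7): covers B1=T, B1=F, B2=T, B3=T, B4=T, B4=F, B5=T, B6=F, B7=F
input #10 (c=3, y=9): covers B1=T, B1=F, B2=T, B3=F, B4=T, B4=F, B5=T, B6=T
the full pool covers 12 outcomes: B1=T, B1=F, B2=T, B3=T, B3=F, B4=T, B4=F, B5=T, B5=F, B6=T, B6=F, B7=F
checked all size-1 subsets: none covers 12 outcomes (max 9/12)
at size 2, {1, 4} reaches all 12 outcomes; every lexicographically earlier size-2 subset fails
Answer: 2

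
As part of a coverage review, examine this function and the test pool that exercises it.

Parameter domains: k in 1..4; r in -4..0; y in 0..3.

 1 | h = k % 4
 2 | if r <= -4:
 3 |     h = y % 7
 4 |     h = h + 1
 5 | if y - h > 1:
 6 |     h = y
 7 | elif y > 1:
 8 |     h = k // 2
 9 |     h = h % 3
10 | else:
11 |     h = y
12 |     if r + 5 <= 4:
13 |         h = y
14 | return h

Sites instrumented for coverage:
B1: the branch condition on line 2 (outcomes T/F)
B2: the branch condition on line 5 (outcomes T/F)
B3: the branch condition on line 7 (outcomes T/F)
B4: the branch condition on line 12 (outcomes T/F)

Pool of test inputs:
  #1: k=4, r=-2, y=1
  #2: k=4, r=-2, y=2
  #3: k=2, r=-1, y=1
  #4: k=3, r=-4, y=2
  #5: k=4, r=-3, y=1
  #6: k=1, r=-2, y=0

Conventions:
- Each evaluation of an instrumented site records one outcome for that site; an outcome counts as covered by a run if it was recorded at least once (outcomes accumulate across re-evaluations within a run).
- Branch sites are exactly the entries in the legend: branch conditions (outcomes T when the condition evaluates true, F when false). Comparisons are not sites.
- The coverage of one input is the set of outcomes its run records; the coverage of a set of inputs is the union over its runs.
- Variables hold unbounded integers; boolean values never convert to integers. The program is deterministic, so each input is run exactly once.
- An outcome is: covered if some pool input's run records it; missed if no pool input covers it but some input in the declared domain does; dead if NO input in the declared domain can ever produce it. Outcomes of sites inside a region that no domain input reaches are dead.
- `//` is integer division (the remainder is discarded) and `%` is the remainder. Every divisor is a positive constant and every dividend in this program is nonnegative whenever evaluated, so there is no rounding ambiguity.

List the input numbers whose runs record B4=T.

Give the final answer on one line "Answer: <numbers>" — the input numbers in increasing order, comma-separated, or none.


input #1 (k=4, r=-2, y=1): records B4=T
input #2 (k=4, r=-2, y=2): does not record B4=T
input #3 (k=2, r=-1, y=1): records B4=T
input #4 (k=3, r=-4, y=2): does not record B4=T
input #5 (k=4, r=-3, y=1): records B4=T
input #6 (k=1, r=-2, y=0): records B4=T
Answer: 1, 3, 5, 6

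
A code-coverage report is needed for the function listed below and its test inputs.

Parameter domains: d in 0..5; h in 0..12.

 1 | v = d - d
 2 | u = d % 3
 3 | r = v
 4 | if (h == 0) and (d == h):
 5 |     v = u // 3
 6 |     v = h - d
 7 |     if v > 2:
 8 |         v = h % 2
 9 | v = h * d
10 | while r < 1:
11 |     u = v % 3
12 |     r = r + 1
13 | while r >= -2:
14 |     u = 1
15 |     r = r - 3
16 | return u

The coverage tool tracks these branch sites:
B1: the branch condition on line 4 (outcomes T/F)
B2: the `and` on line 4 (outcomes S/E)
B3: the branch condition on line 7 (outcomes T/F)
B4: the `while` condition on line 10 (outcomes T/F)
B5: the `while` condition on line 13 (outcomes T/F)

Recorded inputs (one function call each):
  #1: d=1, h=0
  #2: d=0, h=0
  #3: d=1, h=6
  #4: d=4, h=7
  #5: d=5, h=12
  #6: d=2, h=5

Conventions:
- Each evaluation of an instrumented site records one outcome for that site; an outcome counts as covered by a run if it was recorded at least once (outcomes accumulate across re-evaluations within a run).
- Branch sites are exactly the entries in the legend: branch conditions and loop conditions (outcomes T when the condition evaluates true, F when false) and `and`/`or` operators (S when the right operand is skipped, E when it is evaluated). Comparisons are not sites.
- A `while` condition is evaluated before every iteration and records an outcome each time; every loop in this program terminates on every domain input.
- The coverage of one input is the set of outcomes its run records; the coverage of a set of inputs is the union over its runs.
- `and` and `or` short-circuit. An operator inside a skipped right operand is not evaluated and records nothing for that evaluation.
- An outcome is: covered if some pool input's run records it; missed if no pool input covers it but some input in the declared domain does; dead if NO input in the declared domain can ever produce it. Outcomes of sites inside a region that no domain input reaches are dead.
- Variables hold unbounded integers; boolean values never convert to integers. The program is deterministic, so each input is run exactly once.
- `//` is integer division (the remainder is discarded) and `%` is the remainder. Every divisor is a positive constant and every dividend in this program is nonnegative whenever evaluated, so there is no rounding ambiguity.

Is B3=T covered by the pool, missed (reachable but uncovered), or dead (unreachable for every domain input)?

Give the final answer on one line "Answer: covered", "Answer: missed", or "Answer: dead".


no pool input records B3=T
checking all 78 inputs in the declared domain: B3=T is never recorded -> dead
Answer: dead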